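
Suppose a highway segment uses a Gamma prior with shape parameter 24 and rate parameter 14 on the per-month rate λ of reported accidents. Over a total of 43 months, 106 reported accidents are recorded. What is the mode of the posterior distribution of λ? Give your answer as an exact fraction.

43/19

Total count 106 over total exposure 43 months.
By Gamma–Poisson conjugacy, the posterior is Gamma(α + Σx, β + Σt) = Gamma(24 + 106, 14 + 43) = Gamma(130, 57).
Posterior mode = (α'−1)/β' = 129/57 = 43/19.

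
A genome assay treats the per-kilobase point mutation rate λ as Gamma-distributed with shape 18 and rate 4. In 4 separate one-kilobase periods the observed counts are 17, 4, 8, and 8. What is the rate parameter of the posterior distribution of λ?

Total count: 17 + 4 + 8 + 8 = 37.
Total exposure: 4 kilobases.
By Gamma–Poisson conjugacy, the posterior is Gamma(α + Σx, β + Σt) = Gamma(18 + 37, 4 + 4) = Gamma(55, 8).

8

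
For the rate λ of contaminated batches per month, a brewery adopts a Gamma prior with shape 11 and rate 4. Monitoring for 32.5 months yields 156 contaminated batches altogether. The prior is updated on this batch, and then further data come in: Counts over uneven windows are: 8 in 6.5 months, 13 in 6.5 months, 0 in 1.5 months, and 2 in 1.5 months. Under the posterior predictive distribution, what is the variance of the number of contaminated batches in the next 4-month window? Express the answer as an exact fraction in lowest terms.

34352/2205

Total count 156 over total exposure 32.5 months.
After the first batch: Gamma(11 + 156, 4 + 32.5) = Gamma(167, 73/2).
Total count: 8 + 13 + 0 + 2 = 23.
Total exposure: 6.5 + 6.5 + 1.5 + 1.5 = 16 months.
After the second batch: Gamma(167 + 23, 73/2 + 16) = Gamma(190, 105/2).
The posterior predictive for a window of length T is Negative Binomial with variance T·α'·(β'+T)/β'² = 4·190·(113/2)/(11025/4) = 34352/2205.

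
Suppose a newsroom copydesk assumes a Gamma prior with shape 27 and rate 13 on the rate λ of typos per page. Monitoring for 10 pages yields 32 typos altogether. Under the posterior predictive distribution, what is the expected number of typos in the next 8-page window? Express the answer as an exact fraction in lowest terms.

Total count 32 over total exposure 10 pages.
By Gamma–Poisson conjugacy, the posterior is Gamma(α + Σx, β + Σt) = Gamma(27 + 32, 13 + 10) = Gamma(59, 23).
Predictive mean over an 8-page window = T·E[λ|data] = 8·59/23 = 472/23.

472/23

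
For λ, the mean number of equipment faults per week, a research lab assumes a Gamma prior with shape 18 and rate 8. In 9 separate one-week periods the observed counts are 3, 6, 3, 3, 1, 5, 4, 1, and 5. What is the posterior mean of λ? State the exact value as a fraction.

49/17

Total count: 3 + 6 + 3 + 3 + 1 + 5 + 4 + 1 + 5 = 31.
Total exposure: 9 weeks.
Gamma(α, β) with Poisson data over total exposure Σt gives posterior Gamma(α+Σx, β+Σt) = Gamma(49, 17).
Posterior mean = α'/β' = 49/17.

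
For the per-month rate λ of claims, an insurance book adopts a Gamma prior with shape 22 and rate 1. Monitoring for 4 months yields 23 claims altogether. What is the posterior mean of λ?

9

Total count 23 over total exposure 4 months.
Conjugate update: add total count to the shape and total exposure to the rate, giving Gamma(45, 5).
Posterior mean = α'/β' = 45/5 = 9.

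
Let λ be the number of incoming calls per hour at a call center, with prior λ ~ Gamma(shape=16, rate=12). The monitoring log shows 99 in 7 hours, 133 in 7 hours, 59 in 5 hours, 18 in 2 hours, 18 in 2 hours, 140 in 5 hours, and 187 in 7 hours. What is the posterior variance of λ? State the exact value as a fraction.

Total count: 99 + 133 + 59 + 18 + 18 + 140 + 187 = 654.
Total exposure: 7 + 7 + 5 + 2 + 2 + 5 + 7 = 35 hours.
Posterior: α' = 16 + 654 = 670, β' = 12 + 35 = 47.
Posterior variance = α'/β'² = 670/2209.

670/2209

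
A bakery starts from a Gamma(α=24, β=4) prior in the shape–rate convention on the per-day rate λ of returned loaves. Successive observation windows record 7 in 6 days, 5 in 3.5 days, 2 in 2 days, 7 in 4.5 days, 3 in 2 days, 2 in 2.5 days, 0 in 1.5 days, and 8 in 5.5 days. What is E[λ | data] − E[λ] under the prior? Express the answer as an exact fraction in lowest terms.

-262/63

Total count: 7 + 5 + 2 + 7 + 3 + 2 + 0 + 8 = 34.
Total exposure: 6 + 3.5 + 2 + 4.5 + 2 + 2.5 + 1.5 + 5.5 = 27.5 days.
The Gamma prior is conjugate for the Poisson rate, so λ | data ~ Gamma(24+34, 4+27.5) = Gamma(58, 63/2).
Posterior mean = 58/(63/2) = 116/63; prior mean = 24/4 = 6. Difference = 116/63 − 6 = -262/63.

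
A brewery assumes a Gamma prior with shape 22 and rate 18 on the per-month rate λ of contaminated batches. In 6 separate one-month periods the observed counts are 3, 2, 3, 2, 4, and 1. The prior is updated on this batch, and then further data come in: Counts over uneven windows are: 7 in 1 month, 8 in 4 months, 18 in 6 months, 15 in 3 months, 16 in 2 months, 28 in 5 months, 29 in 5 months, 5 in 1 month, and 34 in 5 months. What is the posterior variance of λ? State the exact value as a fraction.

197/3136

Total count: 3 + 2 + 3 + 2 + 4 + 1 = 15.
Total exposure: 6 months.
After the first batch: Gamma(22 + 15, 18 + 6) = Gamma(37, 24).
Total count: 7 + 8 + 18 + 15 + 16 + 28 + 29 + 5 + 34 = 160.
Total exposure: 1 + 4 + 6 + 3 + 2 + 5 + 5 + 1 + 5 = 32 months.
After the second batch: Gamma(37 + 160, 24 + 32) = Gamma(197, 56).
Posterior variance = α'/β'² = 197/3136.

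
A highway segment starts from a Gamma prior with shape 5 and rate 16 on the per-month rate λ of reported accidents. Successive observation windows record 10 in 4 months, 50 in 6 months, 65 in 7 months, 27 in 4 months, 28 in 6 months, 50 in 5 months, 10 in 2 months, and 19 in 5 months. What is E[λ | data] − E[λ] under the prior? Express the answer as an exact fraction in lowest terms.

Total count: 10 + 50 + 65 + 27 + 28 + 50 + 10 + 19 = 259.
Total exposure: 4 + 6 + 7 + 4 + 6 + 5 + 2 + 5 = 39 months.
Conjugate update: add total count to the shape and total exposure to the rate, giving Gamma(264, 55).
Posterior mean = 264/55 = 24/5; prior mean = 5/16 = 5/16. Difference = 24/5 − 5/16 = 359/80.

359/80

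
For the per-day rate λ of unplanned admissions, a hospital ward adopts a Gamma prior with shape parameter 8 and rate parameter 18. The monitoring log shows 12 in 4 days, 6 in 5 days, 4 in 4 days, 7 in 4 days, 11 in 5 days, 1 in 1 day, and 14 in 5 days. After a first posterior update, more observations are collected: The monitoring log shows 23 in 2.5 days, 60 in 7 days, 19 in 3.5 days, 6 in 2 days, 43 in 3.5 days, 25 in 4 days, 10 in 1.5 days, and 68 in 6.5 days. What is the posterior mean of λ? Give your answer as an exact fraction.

Total count: 12 + 6 + 4 + 7 + 11 + 1 + 14 = 55.
Total exposure: 4 + 5 + 4 + 4 + 5 + 1 + 5 = 28 days.
After the first batch: Gamma(8 + 55, 18 + 28) = Gamma(63, 46).
Total count: 23 + 60 + 19 + 6 + 43 + 25 + 10 + 68 = 254.
Total exposure: 2.5 + 7 + 3.5 + 2 + 3.5 + 4 + 1.5 + 6.5 = 30.5 days.
After the second batch: Gamma(63 + 254, 46 + 30.5) = Gamma(317, 153/2).
Posterior mean = α'/β' = 317/(153/2) = 634/153.

634/153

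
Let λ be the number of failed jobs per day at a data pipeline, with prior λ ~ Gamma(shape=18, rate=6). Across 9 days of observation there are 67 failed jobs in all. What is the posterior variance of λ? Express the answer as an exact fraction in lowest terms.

Total count 67 over total exposure 9 days.
Posterior: α' = 18 + 67 = 85, β' = 6 + 9 = 15.
Posterior variance = α'/β'² = 85/225 = 17/45.

17/45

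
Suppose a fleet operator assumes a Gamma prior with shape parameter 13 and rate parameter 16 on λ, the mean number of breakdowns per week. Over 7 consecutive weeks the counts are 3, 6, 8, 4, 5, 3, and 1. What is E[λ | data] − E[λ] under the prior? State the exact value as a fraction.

389/368

Total count: 3 + 6 + 8 + 4 + 5 + 3 + 1 = 30.
Total exposure: 7 weeks.
The Gamma prior is conjugate for the Poisson rate, so λ | data ~ Gamma(13+30, 16+7) = Gamma(43, 23).
Posterior mean = 43/23 = 43/23; prior mean = 13/16 = 13/16. Difference = 43/23 − 13/16 = 389/368.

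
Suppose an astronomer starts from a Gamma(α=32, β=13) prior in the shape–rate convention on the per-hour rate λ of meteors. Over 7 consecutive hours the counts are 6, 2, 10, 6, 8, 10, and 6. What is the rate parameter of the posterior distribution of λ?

Total count: 6 + 2 + 10 + 6 + 8 + 10 + 6 = 48.
Total exposure: 7 hours.
By Gamma–Poisson conjugacy, the posterior is Gamma(α + Σx, β + Σt) = Gamma(32 + 48, 13 + 7) = Gamma(80, 20).

20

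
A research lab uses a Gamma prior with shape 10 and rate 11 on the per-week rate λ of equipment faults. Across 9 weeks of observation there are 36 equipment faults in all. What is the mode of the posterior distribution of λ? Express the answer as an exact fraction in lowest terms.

Total count 36 over total exposure 9 weeks.
The Gamma prior is conjugate for the Poisson rate, so λ | data ~ Gamma(10+36, 11+9) = Gamma(46, 20).
Posterior mode = (α'−1)/β' = 45/20 = 9/4.

9/4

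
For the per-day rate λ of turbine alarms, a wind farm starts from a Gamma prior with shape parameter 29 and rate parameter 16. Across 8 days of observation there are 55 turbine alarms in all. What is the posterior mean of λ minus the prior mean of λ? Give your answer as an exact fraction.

Total count 55 over total exposure 8 days.
The Gamma prior is conjugate for the Poisson rate, so λ | data ~ Gamma(29+55, 16+8) = Gamma(84, 24).
Posterior mean = 84/24 = 7/2; prior mean = 29/16 = 29/16. Difference = 7/2 − 29/16 = 27/16.

27/16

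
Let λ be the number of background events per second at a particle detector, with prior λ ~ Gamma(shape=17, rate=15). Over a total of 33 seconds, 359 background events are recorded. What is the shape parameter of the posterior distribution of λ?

376

Total count 359 over total exposure 33 seconds.
The Gamma prior is conjugate for the Poisson rate, so λ | data ~ Gamma(17+359, 15+33) = Gamma(376, 48).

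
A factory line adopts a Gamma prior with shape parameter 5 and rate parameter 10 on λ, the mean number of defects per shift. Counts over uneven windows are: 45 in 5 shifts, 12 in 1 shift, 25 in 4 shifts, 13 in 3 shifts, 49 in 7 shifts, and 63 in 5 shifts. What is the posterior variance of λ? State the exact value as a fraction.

212/1225

Total count: 45 + 12 + 25 + 13 + 49 + 63 = 207.
Total exposure: 5 + 1 + 4 + 3 + 7 + 5 = 25 shifts.
Gamma(α, β) with Poisson data over total exposure Σt gives posterior Gamma(α+Σx, β+Σt) = Gamma(212, 35).
Posterior variance = α'/β'² = 212/1225.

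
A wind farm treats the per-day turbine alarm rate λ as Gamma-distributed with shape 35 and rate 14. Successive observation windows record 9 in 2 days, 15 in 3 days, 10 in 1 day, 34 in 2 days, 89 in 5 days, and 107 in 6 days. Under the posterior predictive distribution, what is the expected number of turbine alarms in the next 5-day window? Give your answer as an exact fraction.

1495/33

Total count: 9 + 15 + 10 + 34 + 89 + 107 = 264.
Total exposure: 2 + 3 + 1 + 2 + 5 + 6 = 19 days.
Conjugate update: add total count to the shape and total exposure to the rate, giving Gamma(299, 33).
Predictive mean over a 5-day window = T·E[λ|data] = 5·299/33 = 1495/33.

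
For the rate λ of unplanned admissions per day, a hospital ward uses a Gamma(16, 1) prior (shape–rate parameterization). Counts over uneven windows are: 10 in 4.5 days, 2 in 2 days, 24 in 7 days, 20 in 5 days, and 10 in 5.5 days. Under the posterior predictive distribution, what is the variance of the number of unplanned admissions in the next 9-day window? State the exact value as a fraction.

Total count: 10 + 2 + 24 + 20 + 10 = 66.
Total exposure: 4.5 + 2 + 7 + 5 + 5.5 = 24 days.
Posterior: α' = 16 + 66 = 82, β' = 1 + 24 = 25.
The posterior predictive for a window of length T is Negative Binomial with variance T·α'·(β'+T)/β'² = 9·82·34/625 = 25092/625.

25092/625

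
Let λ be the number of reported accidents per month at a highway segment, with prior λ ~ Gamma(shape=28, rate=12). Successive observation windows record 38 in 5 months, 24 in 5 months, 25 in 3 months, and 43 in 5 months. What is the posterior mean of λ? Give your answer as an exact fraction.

79/15

Total count: 38 + 24 + 25 + 43 = 130.
Total exposure: 5 + 5 + 3 + 5 = 18 months.
Gamma(α, β) with Poisson data over total exposure Σt gives posterior Gamma(α+Σx, β+Σt) = Gamma(158, 30).
Posterior mean = α'/β' = 158/30 = 79/15.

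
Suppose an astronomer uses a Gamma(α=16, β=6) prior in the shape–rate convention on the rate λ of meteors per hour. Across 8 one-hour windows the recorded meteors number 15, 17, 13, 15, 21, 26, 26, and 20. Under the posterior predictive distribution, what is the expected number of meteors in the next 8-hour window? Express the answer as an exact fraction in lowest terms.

676/7

Total count: 15 + 17 + 13 + 15 + 21 + 26 + 26 + 20 = 153.
Total exposure: 8 hours.
The Gamma prior is conjugate for the Poisson rate, so λ | data ~ Gamma(16+153, 6+8) = Gamma(169, 14).
Predictive mean over an 8-hour window = T·E[λ|data] = 8·169/14 = 676/7.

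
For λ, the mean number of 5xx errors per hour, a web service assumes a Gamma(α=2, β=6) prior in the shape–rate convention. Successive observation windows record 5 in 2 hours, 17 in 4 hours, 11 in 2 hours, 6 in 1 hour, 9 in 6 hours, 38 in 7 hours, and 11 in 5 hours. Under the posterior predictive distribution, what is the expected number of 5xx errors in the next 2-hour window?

6

Total count: 5 + 17 + 11 + 6 + 9 + 38 + 11 = 97.
Total exposure: 2 + 4 + 2 + 1 + 6 + 7 + 5 = 27 hours.
Gamma(α, β) with Poisson data over total exposure Σt gives posterior Gamma(α+Σx, β+Σt) = Gamma(99, 33).
Predictive mean over a 2-hour window = T·E[λ|data] = 2·99/33 = 6.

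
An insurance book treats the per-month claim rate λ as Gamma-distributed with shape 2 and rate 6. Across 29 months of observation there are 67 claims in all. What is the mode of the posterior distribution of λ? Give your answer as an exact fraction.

Total count 67 over total exposure 29 months.
Posterior: α' = 2 + 67 = 69, β' = 6 + 29 = 35.
Posterior mode = (α'−1)/β' = 68/35.

68/35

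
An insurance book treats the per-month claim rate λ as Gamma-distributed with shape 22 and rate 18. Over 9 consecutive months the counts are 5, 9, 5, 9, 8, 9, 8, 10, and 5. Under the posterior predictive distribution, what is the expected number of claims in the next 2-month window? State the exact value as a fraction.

Total count: 5 + 9 + 5 + 9 + 8 + 9 + 8 + 10 + 5 = 68.
Total exposure: 9 months.
The Gamma prior is conjugate for the Poisson rate, so λ | data ~ Gamma(22+68, 18+9) = Gamma(90, 27).
Predictive mean over a 2-month window = T·E[λ|data] = 2·90/27 = 20/3.

20/3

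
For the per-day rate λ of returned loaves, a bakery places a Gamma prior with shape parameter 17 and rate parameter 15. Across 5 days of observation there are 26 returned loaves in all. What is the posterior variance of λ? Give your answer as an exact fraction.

Total count 26 over total exposure 5 days.
Gamma(α, β) with Poisson data over total exposure Σt gives posterior Gamma(α+Σx, β+Σt) = Gamma(43, 20).
Posterior variance = α'/β'² = 43/400.

43/400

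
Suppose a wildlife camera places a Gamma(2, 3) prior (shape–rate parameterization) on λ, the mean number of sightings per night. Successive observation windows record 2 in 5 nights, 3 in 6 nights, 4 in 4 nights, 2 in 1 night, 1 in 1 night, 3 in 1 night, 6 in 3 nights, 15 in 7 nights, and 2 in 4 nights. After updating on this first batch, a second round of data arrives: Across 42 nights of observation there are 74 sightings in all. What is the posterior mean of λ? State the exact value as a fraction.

Total count: 2 + 3 + 4 + 2 + 1 + 3 + 6 + 15 + 2 = 38.
Total exposure: 5 + 6 + 4 + 1 + 1 + 1 + 3 + 7 + 4 = 32 nights.
After the first batch: Gamma(2 + 38, 3 + 32) = Gamma(40, 35).
Total count 74 over total exposure 42 nights.
After the second batch: Gamma(40 + 74, 35 + 42) = Gamma(114, 77).
Posterior mean = α'/β' = 114/77.

114/77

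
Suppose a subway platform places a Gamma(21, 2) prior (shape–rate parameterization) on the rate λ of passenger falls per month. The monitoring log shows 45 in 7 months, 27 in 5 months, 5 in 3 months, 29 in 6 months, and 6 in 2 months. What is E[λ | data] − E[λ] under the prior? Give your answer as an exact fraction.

Total count: 45 + 27 + 5 + 29 + 6 = 112.
Total exposure: 7 + 5 + 3 + 6 + 2 = 23 months.
By Gamma–Poisson conjugacy, the posterior is Gamma(α + Σx, β + Σt) = Gamma(21 + 112, 2 + 23) = Gamma(133, 25).
Posterior mean = 133/25 = 133/25; prior mean = 21/2 = 21/2. Difference = 133/25 − 21/2 = -259/50.

-259/50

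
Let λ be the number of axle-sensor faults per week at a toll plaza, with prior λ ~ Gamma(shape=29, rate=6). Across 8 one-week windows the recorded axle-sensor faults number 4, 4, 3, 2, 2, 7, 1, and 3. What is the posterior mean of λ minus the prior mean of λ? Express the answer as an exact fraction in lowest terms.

Total count: 4 + 4 + 3 + 2 + 2 + 7 + 1 + 3 = 26.
Total exposure: 8 weeks.
Posterior: α' = 29 + 26 = 55, β' = 6 + 8 = 14.
Posterior mean = 55/14 = 55/14; prior mean = 29/6 = 29/6. Difference = 55/14 − 29/6 = -19/21.

-19/21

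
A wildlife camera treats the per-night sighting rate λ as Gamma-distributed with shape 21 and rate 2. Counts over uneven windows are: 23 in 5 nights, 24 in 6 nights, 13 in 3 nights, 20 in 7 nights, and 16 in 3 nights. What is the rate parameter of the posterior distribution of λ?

Total count: 23 + 24 + 13 + 20 + 16 = 96.
Total exposure: 5 + 6 + 3 + 7 + 3 = 24 nights.
Gamma(α, β) with Poisson data over total exposure Σt gives posterior Gamma(α+Σx, β+Σt) = Gamma(117, 26).

26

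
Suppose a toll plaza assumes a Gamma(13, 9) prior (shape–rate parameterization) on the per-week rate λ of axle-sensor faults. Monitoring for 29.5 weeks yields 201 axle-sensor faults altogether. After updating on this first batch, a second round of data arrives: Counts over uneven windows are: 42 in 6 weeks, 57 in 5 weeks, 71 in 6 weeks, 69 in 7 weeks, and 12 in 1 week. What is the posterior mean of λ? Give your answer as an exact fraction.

930/127

Total count 201 over total exposure 29.5 weeks.
After the first batch: Gamma(13 + 201, 9 + 29.5) = Gamma(214, 77/2).
Total count: 42 + 57 + 71 + 69 + 12 = 251.
Total exposure: 6 + 5 + 6 + 7 + 1 = 25 weeks.
After the second batch: Gamma(214 + 251, 77/2 + 25) = Gamma(465, 127/2).
Posterior mean = α'/β' = 465/(127/2) = 930/127.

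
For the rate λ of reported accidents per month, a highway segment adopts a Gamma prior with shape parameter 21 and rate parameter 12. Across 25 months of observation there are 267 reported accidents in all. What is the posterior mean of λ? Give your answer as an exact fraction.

288/37

Total count 267 over total exposure 25 months.
Conjugate update: add total count to the shape and total exposure to the rate, giving Gamma(288, 37).
Posterior mean = α'/β' = 288/37.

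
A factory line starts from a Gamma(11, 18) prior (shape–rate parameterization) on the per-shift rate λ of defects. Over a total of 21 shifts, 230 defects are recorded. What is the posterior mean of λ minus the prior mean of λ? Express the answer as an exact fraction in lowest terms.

1303/234

Total count 230 over total exposure 21 shifts.
By Gamma–Poisson conjugacy, the posterior is Gamma(α + Σx, β + Σt) = Gamma(11 + 230, 18 + 21) = Gamma(241, 39).
Posterior mean = 241/39 = 241/39; prior mean = 11/18 = 11/18. Difference = 241/39 − 11/18 = 1303/234.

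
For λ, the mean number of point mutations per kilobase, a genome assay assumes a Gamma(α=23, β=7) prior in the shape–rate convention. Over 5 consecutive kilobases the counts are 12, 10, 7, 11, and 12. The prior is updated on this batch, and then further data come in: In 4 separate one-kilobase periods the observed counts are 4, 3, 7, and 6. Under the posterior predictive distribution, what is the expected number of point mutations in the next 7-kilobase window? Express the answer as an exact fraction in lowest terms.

665/16

Total count: 12 + 10 + 7 + 11 + 12 = 52.
Total exposure: 5 kilobases.
After the first batch: Gamma(23 + 52, 7 + 5) = Gamma(75, 12).
Total count: 4 + 3 + 7 + 6 = 20.
Total exposure: 4 kilobases.
After the second batch: Gamma(75 + 20, 12 + 4) = Gamma(95, 16).
Predictive mean over a 7-kilobase window = T·E[λ|data] = 7·95/16 = 665/16.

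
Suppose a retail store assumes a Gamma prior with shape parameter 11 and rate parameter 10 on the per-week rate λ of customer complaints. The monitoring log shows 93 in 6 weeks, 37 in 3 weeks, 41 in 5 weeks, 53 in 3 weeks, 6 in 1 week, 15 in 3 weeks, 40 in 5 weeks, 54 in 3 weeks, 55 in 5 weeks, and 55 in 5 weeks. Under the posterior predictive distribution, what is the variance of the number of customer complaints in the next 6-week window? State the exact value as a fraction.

151800/2401

Total count: 93 + 37 + 41 + 53 + 6 + 15 + 40 + 54 + 55 + 55 = 449.
Total exposure: 6 + 3 + 5 + 3 + 1 + 3 + 5 + 3 + 5 + 5 = 39 weeks.
Posterior: α' = 11 + 449 = 460, β' = 10 + 39 = 49.
The posterior predictive for a window of length T is Negative Binomial with variance T·α'·(β'+T)/β'² = 6·460·55/2401 = 151800/2401.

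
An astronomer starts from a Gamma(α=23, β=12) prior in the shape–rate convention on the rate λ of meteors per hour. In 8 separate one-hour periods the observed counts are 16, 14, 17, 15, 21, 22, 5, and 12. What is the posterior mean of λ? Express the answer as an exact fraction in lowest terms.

29/4

Total count: 16 + 14 + 17 + 15 + 21 + 22 + 5 + 12 = 122.
Total exposure: 8 hours.
Posterior: α' = 23 + 122 = 145, β' = 12 + 8 = 20.
Posterior mean = α'/β' = 145/20 = 29/4.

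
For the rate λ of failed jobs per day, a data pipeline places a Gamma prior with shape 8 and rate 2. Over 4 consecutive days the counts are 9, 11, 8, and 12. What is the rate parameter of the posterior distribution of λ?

6

Total count: 9 + 11 + 8 + 12 = 40.
Total exposure: 4 days.
Gamma(α, β) with Poisson data over total exposure Σt gives posterior Gamma(α+Σx, β+Σt) = Gamma(48, 6).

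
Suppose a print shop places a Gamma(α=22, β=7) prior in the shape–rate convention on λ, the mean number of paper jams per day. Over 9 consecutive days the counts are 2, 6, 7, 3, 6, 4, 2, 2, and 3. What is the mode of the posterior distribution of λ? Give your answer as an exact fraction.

7/2

Total count: 2 + 6 + 7 + 3 + 6 + 4 + 2 + 2 + 3 = 35.
Total exposure: 9 days.
The Gamma prior is conjugate for the Poisson rate, so λ | data ~ Gamma(22+35, 7+9) = Gamma(57, 16).
Posterior mode = (α'−1)/β' = 56/16 = 7/2.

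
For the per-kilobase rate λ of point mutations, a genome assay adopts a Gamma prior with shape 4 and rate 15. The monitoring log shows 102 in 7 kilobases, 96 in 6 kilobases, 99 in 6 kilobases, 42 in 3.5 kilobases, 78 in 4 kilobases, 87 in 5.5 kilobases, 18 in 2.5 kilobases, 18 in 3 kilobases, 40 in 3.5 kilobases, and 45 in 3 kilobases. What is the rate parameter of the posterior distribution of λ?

59

Total count: 102 + 96 + 99 + 42 + 78 + 87 + 18 + 18 + 40 + 45 = 625.
Total exposure: 7 + 6 + 6 + 3.5 + 4 + 5.5 + 2.5 + 3 + 3.5 + 3 = 44 kilobases.
Gamma(α, β) with Poisson data over total exposure Σt gives posterior Gamma(α+Σx, β+Σt) = Gamma(629, 59).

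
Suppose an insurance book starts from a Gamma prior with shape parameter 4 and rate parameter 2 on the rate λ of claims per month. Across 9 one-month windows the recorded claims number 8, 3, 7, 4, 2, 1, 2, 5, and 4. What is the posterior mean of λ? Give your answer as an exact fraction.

40/11

Total count: 8 + 3 + 7 + 4 + 2 + 1 + 2 + 5 + 4 = 36.
Total exposure: 9 months.
The Gamma prior is conjugate for the Poisson rate, so λ | data ~ Gamma(4+36, 2+9) = Gamma(40, 11).
Posterior mean = α'/β' = 40/11.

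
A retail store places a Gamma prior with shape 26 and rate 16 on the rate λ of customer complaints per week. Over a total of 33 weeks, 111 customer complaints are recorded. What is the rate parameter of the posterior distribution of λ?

49

Total count 111 over total exposure 33 weeks.
The Gamma prior is conjugate for the Poisson rate, so λ | data ~ Gamma(26+111, 16+33) = Gamma(137, 49).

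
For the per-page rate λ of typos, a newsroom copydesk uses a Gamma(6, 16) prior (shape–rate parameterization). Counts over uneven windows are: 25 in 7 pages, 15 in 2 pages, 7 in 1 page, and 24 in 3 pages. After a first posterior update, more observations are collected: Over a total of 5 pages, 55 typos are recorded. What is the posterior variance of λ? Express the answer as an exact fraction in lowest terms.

Total count: 25 + 15 + 7 + 24 = 71.
Total exposure: 7 + 2 + 1 + 3 = 13 pages.
After the first batch: Gamma(6 + 71, 16 + 13) = Gamma(77, 29).
Total count 55 over total exposure 5 pages.
After the second batch: Gamma(77 + 55, 29 + 5) = Gamma(132, 34).
Posterior variance = α'/β'² = 132/1156 = 33/289.

33/289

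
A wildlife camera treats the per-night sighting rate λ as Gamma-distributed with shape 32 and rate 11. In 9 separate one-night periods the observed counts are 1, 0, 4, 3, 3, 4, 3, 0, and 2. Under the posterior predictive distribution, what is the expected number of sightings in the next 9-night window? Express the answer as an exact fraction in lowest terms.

117/5

Total count: 1 + 0 + 4 + 3 + 3 + 4 + 3 + 0 + 2 = 20.
Total exposure: 9 nights.
By Gamma–Poisson conjugacy, the posterior is Gamma(α + Σx, β + Σt) = Gamma(32 + 20, 11 + 9) = Gamma(52, 20).
Predictive mean over a 9-night window = T·E[λ|data] = 9·52/20 = 117/5.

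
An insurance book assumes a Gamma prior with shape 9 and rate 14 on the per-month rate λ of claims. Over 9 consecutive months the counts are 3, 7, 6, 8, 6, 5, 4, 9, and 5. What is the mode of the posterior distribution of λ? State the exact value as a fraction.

61/23

Total count: 3 + 7 + 6 + 8 + 6 + 5 + 4 + 9 + 5 = 53.
Total exposure: 9 months.
Posterior: α' = 9 + 53 = 62, β' = 14 + 9 = 23.
Posterior mode = (α'−1)/β' = 61/23.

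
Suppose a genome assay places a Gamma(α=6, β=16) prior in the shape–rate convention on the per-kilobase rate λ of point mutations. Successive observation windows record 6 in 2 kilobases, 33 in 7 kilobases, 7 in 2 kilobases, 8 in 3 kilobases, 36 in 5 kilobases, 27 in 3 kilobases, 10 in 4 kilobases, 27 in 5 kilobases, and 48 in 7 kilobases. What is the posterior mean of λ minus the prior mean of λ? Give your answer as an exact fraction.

Total count: 6 + 33 + 7 + 8 + 36 + 27 + 10 + 27 + 48 = 202.
Total exposure: 2 + 7 + 2 + 3 + 5 + 3 + 4 + 5 + 7 = 38 kilobases.
Conjugate update: add total count to the shape and total exposure to the rate, giving Gamma(208, 54).
Posterior mean = 208/54 = 104/27; prior mean = 6/16 = 3/8. Difference = 104/27 − 3/8 = 751/216.

751/216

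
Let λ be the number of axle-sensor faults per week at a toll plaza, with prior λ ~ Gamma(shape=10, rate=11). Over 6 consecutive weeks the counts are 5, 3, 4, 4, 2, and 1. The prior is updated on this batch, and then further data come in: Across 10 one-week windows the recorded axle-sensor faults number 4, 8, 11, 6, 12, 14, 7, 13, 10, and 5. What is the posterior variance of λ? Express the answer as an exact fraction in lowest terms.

119/729

Total count: 5 + 3 + 4 + 4 + 2 + 1 = 19.
Total exposure: 6 weeks.
After the first batch: Gamma(10 + 19, 11 + 6) = Gamma(29, 17).
Total count: 4 + 8 + 11 + 6 + 12 + 14 + 7 + 13 + 10 + 5 = 90.
Total exposure: 10 weeks.
After the second batch: Gamma(29 + 90, 17 + 10) = Gamma(119, 27).
Posterior variance = α'/β'² = 119/729.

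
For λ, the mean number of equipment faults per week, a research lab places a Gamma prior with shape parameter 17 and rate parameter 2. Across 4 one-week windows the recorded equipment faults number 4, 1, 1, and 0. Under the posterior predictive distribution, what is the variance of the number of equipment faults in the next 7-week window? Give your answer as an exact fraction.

Total count: 4 + 1 + 1 + 0 = 6.
Total exposure: 4 weeks.
Conjugate update: add total count to the shape and total exposure to the rate, giving Gamma(23, 6).
The posterior predictive for a window of length T is Negative Binomial with variance T·α'·(β'+T)/β'² = 7·23·13/36 = 2093/36.

2093/36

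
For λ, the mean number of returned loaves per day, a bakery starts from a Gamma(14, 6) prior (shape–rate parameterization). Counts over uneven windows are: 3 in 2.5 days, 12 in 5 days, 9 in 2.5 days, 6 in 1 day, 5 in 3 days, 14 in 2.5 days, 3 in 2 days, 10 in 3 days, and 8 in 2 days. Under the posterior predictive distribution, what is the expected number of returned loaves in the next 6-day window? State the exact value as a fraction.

Total count: 3 + 12 + 9 + 6 + 5 + 14 + 3 + 10 + 8 = 70.
Total exposure: 2.5 + 5 + 2.5 + 1 + 3 + 2.5 + 2 + 3 + 2 = 23.5 days.
The Gamma prior is conjugate for the Poisson rate, so λ | data ~ Gamma(14+70, 6+23.5) = Gamma(84, 59/2).
Predictive mean over a 6-day window = T·E[λ|data] = 6·84/(59/2) = 1008/59.

1008/59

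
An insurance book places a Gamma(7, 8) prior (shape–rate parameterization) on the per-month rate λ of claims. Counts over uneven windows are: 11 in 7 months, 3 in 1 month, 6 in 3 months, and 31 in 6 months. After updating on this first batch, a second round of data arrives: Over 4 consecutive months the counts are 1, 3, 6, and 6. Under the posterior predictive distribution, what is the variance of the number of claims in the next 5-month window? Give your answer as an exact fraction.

Total count: 11 + 3 + 6 + 31 = 51.
Total exposure: 7 + 1 + 3 + 6 = 17 months.
After the first batch: Gamma(7 + 51, 8 + 17) = Gamma(58, 25).
Total count: 1 + 3 + 6 + 6 = 16.
Total exposure: 4 months.
After the second batch: Gamma(58 + 16, 25 + 4) = Gamma(74, 29).
The posterior predictive for a window of length T is Negative Binomial with variance T·α'·(β'+T)/β'² = 5·74·34/841 = 12580/841.

12580/841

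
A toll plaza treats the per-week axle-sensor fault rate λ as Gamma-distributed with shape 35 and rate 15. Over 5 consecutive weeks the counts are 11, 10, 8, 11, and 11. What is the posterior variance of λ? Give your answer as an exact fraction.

Total count: 11 + 10 + 8 + 11 + 11 = 51.
Total exposure: 5 weeks.
Conjugate update: add total count to the shape and total exposure to the rate, giving Gamma(86, 20).
Posterior variance = α'/β'² = 86/400 = 43/200.

43/200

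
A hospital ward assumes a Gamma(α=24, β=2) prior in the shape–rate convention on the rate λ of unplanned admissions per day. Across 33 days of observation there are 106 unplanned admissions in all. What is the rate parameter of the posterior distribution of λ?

Total count 106 over total exposure 33 days.
Conjugate update: add total count to the shape and total exposure to the rate, giving Gamma(130, 35).

35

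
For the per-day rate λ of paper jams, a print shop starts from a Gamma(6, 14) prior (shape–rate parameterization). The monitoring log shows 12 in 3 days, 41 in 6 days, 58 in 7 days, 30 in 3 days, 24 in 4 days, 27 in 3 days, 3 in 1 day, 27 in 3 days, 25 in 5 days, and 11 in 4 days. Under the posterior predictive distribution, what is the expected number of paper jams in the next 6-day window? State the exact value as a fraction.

1584/53

Total count: 12 + 41 + 58 + 30 + 24 + 27 + 3 + 27 + 25 + 11 = 258.
Total exposure: 3 + 6 + 7 + 3 + 4 + 3 + 1 + 3 + 5 + 4 = 39 days.
The Gamma prior is conjugate for the Poisson rate, so λ | data ~ Gamma(6+258, 14+39) = Gamma(264, 53).
Predictive mean over a 6-day window = T·E[λ|data] = 6·264/53 = 1584/53.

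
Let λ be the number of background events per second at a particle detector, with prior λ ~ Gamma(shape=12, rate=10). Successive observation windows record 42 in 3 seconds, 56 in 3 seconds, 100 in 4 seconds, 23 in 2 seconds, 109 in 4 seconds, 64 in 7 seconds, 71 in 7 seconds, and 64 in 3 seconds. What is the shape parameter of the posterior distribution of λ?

Total count: 42 + 56 + 100 + 23 + 109 + 64 + 71 + 64 = 529.
Total exposure: 3 + 3 + 4 + 2 + 4 + 7 + 7 + 3 = 33 seconds.
Gamma(α, β) with Poisson data over total exposure Σt gives posterior Gamma(α+Σx, β+Σt) = Gamma(541, 43).

541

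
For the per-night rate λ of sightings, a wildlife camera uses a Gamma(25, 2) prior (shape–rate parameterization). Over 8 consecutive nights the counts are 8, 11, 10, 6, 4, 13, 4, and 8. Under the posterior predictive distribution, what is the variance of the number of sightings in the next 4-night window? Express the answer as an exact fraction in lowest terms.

1246/25

Total count: 8 + 11 + 10 + 6 + 4 + 13 + 4 + 8 = 64.
Total exposure: 8 nights.
Posterior: α' = 25 + 64 = 89, β' = 2 + 8 = 10.
The posterior predictive for a window of length T is Negative Binomial with variance T·α'·(β'+T)/β'² = 4·89·14/100 = 1246/25.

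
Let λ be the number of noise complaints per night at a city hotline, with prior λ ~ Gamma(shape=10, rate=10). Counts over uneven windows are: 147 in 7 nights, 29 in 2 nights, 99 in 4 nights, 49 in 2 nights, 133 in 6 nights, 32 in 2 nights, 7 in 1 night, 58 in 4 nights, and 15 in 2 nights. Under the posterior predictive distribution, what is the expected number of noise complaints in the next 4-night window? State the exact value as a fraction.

579/10

Total count: 147 + 29 + 99 + 49 + 133 + 32 + 7 + 58 + 15 = 569.
Total exposure: 7 + 2 + 4 + 2 + 6 + 2 + 1 + 4 + 2 = 30 nights.
By Gamma–Poisson conjugacy, the posterior is Gamma(α + Σx, β + Σt) = Gamma(10 + 569, 10 + 30) = Gamma(579, 40).
Predictive mean over a 4-night window = T·E[λ|data] = 4·579/40 = 579/10.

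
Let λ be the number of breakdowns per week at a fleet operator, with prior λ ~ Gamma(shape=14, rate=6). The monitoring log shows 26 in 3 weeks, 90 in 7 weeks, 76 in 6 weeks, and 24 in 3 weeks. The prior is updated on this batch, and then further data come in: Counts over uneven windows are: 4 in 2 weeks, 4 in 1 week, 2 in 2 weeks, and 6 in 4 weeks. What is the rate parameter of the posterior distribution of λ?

34

Total count: 26 + 90 + 76 + 24 = 216.
Total exposure: 3 + 7 + 6 + 3 = 19 weeks.
After the first batch: Gamma(14 + 216, 6 + 19) = Gamma(230, 25).
Total count: 4 + 4 + 2 + 6 = 16.
Total exposure: 2 + 1 + 2 + 4 = 9 weeks.
After the second batch: Gamma(230 + 16, 25 + 9) = Gamma(246, 34).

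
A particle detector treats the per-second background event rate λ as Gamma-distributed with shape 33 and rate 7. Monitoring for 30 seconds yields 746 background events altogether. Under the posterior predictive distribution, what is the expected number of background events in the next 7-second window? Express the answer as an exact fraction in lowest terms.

5453/37

Total count 746 over total exposure 30 seconds.
Posterior: α' = 33 + 746 = 779, β' = 7 + 30 = 37.
Predictive mean over a 7-second window = T·E[λ|data] = 7·779/37 = 5453/37.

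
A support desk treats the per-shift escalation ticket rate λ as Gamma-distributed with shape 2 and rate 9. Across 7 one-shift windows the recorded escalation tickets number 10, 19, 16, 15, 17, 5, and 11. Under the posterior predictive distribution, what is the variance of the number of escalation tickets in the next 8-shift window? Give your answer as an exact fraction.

285/4

Total count: 10 + 19 + 16 + 15 + 17 + 5 + 11 = 93.
Total exposure: 7 shifts.
Posterior: α' = 2 + 93 = 95, β' = 9 + 7 = 16.
The posterior predictive for a window of length T is Negative Binomial with variance T·α'·(β'+T)/β'² = 8·95·24/256 = 285/4.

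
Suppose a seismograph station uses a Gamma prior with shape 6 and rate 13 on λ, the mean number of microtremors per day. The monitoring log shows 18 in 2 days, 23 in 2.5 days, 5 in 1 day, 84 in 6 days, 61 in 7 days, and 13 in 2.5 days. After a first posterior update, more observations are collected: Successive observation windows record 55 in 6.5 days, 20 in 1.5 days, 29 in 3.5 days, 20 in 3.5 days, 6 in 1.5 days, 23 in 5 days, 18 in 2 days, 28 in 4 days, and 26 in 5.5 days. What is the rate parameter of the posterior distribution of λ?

67

Total count: 18 + 23 + 5 + 84 + 61 + 13 = 204.
Total exposure: 2 + 2.5 + 1 + 6 + 7 + 2.5 = 21 days.
After the first batch: Gamma(6 + 204, 13 + 21) = Gamma(210, 34).
Total count: 55 + 20 + 29 + 20 + 6 + 23 + 18 + 28 + 26 = 225.
Total exposure: 6.5 + 1.5 + 3.5 + 3.5 + 1.5 + 5 + 2 + 4 + 5.5 = 33 days.
After the second batch: Gamma(210 + 225, 34 + 33) = Gamma(435, 67).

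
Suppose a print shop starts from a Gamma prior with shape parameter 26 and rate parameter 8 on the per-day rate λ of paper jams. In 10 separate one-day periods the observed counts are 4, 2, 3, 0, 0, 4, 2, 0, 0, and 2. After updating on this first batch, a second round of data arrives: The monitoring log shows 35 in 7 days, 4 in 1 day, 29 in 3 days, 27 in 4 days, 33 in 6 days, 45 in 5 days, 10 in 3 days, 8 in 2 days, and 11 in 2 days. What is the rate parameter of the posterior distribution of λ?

Total count: 4 + 2 + 3 + 0 + 0 + 4 + 2 + 0 + 0 + 2 = 17.
Total exposure: 10 days.
After the first batch: Gamma(26 + 17, 8 + 10) = Gamma(43, 18).
Total count: 35 + 4 + 29 + 27 + 33 + 45 + 10 + 8 + 11 = 202.
Total exposure: 7 + 1 + 3 + 4 + 6 + 5 + 3 + 2 + 2 = 33 days.
After the second batch: Gamma(43 + 202, 18 + 33) = Gamma(245, 51).

51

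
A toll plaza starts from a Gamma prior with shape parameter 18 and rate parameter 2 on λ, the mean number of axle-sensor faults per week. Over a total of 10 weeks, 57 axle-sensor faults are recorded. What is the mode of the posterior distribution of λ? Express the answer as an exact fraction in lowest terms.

37/6

Total count 57 over total exposure 10 weeks.
By Gamma–Poisson conjugacy, the posterior is Gamma(α + Σx, β + Σt) = Gamma(18 + 57, 2 + 10) = Gamma(75, 12).
Posterior mode = (α'−1)/β' = 74/12 = 37/6.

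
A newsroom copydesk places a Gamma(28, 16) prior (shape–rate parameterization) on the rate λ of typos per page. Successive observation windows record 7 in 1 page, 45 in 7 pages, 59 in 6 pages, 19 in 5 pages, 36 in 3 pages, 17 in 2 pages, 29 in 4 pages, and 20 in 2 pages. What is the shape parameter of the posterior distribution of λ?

260

Total count: 7 + 45 + 59 + 19 + 36 + 17 + 29 + 20 = 232.
Total exposure: 1 + 7 + 6 + 5 + 3 + 2 + 4 + 2 = 30 pages.
Posterior: α' = 28 + 232 = 260, β' = 16 + 30 = 46.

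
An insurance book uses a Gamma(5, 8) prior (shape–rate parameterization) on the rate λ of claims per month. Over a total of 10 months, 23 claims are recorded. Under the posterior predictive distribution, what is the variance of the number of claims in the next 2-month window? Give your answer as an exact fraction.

Total count 23 over total exposure 10 months.
The Gamma prior is conjugate for the Poisson rate, so λ | data ~ Gamma(5+23, 8+10) = Gamma(28, 18).
The posterior predictive for a window of length T is Negative Binomial with variance T·α'·(β'+T)/β'² = 2·28·20/324 = 280/81.

280/81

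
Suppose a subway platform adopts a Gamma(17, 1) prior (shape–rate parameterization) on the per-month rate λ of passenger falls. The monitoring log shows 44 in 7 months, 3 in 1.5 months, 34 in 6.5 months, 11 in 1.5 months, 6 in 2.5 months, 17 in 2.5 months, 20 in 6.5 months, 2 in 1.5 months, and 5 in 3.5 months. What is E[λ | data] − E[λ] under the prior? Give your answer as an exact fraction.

Total count: 44 + 3 + 34 + 11 + 6 + 17 + 20 + 2 + 5 = 142.
Total exposure: 7 + 1.5 + 6.5 + 1.5 + 2.5 + 2.5 + 6.5 + 1.5 + 3.5 = 33 months.
By Gamma–Poisson conjugacy, the posterior is Gamma(α + Σx, β + Σt) = Gamma(17 + 142, 1 + 33) = Gamma(159, 34).
Posterior mean = 159/34 = 159/34; prior mean = 17/1 = 17. Difference = 159/34 − 17 = -419/34.

-419/34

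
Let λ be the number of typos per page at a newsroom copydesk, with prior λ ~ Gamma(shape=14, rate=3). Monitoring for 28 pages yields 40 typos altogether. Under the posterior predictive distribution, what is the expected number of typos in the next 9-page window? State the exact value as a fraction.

Total count 40 over total exposure 28 pages.
By Gamma–Poisson conjugacy, the posterior is Gamma(α + Σx, β + Σt) = Gamma(14 + 40, 3 + 28) = Gamma(54, 31).
Predictive mean over a 9-page window = T·E[λ|data] = 9·54/31 = 486/31.

486/31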